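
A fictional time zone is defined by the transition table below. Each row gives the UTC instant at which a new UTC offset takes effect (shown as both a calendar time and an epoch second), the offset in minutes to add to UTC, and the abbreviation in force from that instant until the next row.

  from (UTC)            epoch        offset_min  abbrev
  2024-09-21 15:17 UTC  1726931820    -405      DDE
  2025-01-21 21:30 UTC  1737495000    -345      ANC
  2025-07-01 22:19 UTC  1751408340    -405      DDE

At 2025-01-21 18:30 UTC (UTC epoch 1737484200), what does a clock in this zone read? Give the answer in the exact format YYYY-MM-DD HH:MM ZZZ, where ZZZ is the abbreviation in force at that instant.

2025-01-21 11:45 DDE

Query: 2025-01-21 18:30 UTC
Rule 1/3 (DDE, -06:45): 2024-09-21 15:17 UTC ≤ query < 2025-01-21 21:30 UTC
18·60 + 30 - 405 = 705 min
705 = 0·1440 + 705; 705 = 11·60 + 45 → 11:45, same day
→ 2025-01-21 11:45 DDE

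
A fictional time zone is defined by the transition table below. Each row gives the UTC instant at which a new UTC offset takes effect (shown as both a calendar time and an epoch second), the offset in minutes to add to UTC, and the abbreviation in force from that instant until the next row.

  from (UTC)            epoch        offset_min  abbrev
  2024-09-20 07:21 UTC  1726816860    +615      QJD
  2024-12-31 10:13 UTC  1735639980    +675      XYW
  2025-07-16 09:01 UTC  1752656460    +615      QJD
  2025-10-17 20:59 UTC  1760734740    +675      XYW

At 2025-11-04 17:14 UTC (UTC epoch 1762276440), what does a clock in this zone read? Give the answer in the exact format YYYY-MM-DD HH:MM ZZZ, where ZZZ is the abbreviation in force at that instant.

2025-11-05 04:29 XYW

Query: 2025-11-04 17:14 UTC
Rule 4/4 (XYW, +11:15): 2025-10-17 20:59 UTC ≤ query < +∞
17·60 + 14 + 675 = 1709 min
1709 = 1·1440 + 269; 269 = 4·60 + 29 → 04:29, 2025-11-04 + 1 day = 2025-11-05
→ 2025-11-05 04:29 XYW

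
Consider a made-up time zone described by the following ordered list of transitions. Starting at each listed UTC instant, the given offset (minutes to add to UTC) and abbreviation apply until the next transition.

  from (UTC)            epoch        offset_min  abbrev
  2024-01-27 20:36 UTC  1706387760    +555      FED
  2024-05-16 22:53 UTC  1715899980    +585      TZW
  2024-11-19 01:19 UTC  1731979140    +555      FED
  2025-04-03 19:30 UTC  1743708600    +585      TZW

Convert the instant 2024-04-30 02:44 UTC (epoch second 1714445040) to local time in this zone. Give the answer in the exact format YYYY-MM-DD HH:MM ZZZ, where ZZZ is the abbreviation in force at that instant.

2024-04-30 11:59 FED

Query: 2024-04-30 02:44 UTC
Rule 1/4 (FED, +09:15): 2024-01-27 20:36 UTC ≤ query < 2024-05-16 22:53 UTC
2·60 + 44 + 555 = 719 min
719 = 0·1440 + 719; 719 = 11·60 + 59 → 11:59, same day
→ 2024-04-30 11:59 FED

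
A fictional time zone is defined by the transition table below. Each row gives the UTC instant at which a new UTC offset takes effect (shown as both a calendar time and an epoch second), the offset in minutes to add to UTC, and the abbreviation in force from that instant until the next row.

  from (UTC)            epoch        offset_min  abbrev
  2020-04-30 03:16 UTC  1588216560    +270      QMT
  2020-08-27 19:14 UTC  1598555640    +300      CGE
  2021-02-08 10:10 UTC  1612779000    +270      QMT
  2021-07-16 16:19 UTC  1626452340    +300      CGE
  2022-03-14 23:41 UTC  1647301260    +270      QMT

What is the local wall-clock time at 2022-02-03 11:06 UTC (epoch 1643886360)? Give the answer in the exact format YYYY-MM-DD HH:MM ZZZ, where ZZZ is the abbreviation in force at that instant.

Query: 2022-02-03 11:06 UTC
Rule 4/5 (CGE, +05:00): 2021-07-16 16:19 UTC ≤ query < 2022-03-14 23:41 UTC
11·60 + 6 + 300 = 966 min
966 = 0·1440 + 966; 966 = 16·60 + 6 → 16:06, same day
→ 2022-02-03 16:06 CGE

2022-02-03 16:06 CGE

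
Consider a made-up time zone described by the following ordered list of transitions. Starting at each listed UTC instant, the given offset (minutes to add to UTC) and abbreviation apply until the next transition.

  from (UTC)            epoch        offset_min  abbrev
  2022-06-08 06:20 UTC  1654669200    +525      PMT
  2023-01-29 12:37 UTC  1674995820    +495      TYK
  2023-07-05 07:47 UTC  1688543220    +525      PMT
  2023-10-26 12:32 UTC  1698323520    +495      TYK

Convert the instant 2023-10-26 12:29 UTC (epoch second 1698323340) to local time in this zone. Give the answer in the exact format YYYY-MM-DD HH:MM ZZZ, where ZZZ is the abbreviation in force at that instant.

2023-10-26 21:14 PMT

Query: 2023-10-26 12:29 UTC
Rule 3/4 (PMT, +08:45): 2023-07-05 07:47 UTC ≤ query < 2023-10-26 12:32 UTC
12·60 + 29 + 525 = 1274 min
1274 = 0·1440 + 1274; 1274 = 21·60 + 14 → 21:14, same day
→ 2023-10-26 21:14 PMT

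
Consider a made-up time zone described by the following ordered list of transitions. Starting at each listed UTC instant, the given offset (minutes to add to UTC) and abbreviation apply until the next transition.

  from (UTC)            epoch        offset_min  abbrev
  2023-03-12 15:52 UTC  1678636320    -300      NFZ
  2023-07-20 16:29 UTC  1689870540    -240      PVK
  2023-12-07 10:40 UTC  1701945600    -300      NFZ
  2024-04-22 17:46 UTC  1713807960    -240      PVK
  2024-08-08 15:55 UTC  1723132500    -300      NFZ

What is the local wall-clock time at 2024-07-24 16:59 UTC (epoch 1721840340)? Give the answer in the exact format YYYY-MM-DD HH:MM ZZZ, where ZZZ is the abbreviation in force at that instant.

2024-07-24 12:59 PVK

Query: 2024-07-24 16:59 UTC
Rule 4/5 (PVK, -04:00): 2024-04-22 17:46 UTC ≤ query < 2024-08-08 15:55 UTC
16·60 + 59 - 240 = 779 min
779 = 0·1440 + 779; 779 = 12·60 + 59 → 12:59, same day
→ 2024-07-24 12:59 PVK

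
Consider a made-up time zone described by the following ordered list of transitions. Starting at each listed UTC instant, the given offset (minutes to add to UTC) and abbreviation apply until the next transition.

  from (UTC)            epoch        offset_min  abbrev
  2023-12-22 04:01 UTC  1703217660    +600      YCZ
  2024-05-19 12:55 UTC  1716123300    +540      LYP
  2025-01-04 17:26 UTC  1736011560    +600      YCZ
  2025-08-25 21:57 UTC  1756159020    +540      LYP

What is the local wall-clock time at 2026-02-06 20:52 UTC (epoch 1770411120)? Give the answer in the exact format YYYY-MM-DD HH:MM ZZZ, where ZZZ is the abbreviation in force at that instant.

Query: 2026-02-06 20:52 UTC
Rule 4/4 (LYP, +09:00): 2025-08-25 21:57 UTC ≤ query < +∞
20·60 + 52 + 540 = 1792 min
1792 = 1·1440 + 352; 352 = 5·60 + 52 → 05:52, 2026-02-06 + 1 day = 2026-02-07
→ 2026-02-07 05:52 LYP

2026-02-07 05:52 LYP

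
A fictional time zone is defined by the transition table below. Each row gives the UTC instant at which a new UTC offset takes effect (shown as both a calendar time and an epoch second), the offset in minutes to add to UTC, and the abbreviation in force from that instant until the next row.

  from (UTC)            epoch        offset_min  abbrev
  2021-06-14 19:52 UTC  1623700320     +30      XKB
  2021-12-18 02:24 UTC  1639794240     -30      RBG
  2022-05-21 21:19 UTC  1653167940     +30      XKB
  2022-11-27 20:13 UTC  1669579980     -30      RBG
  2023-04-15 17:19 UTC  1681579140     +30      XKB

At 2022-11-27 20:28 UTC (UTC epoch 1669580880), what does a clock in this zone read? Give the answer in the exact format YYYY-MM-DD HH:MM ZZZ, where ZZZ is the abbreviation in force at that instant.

2022-11-27 19:58 RBG

Query: 2022-11-27 20:28 UTC
Rule 4/5 (RBG, -00:30): 2022-11-27 20:13 UTC ≤ query < 2023-04-15 17:19 UTC
20·60 + 28 - 30 = 1198 min
1198 = 0·1440 + 1198; 1198 = 19·60 + 58 → 19:58, same day
→ 2022-11-27 19:58 RBG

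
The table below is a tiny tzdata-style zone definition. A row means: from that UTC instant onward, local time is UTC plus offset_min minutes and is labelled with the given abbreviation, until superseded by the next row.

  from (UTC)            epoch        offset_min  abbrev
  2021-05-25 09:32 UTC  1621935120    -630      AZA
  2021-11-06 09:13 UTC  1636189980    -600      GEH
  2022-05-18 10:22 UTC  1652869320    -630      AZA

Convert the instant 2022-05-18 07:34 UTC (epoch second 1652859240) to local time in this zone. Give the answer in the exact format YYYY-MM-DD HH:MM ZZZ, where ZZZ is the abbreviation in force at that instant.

2022-05-17 21:34 GEH

Query: 2022-05-18 07:34 UTC
Rule 2/3 (GEH, -10:00): 2021-11-06 09:13 UTC ≤ query < 2022-05-18 10:22 UTC
7·60 + 34 - 600 = -146 min
-146 = -1·1440 + 1294; 1294 = 21·60 + 34 → 21:34, 2022-05-18 - 1 day = 2022-05-17
→ 2022-05-17 21:34 GEH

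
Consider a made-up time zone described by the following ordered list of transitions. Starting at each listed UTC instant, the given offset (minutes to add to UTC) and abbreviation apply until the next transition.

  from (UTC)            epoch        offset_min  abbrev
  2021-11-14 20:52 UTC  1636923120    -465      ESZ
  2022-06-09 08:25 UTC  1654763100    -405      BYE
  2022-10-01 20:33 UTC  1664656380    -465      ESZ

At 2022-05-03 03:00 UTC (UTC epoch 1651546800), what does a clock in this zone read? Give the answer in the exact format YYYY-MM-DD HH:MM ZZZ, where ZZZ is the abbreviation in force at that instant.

2022-05-02 19:15 ESZ

Query: 2022-05-03 03:00 UTC
Rule 1/3 (ESZ, -07:45): 2021-11-14 20:52 UTC ≤ query < 2022-06-09 08:25 UTC
3·60 + 0 - 465 = -285 min
-285 = -1·1440 + 1155; 1155 = 19·60 + 15 → 19:15, 2022-05-03 - 1 day = 2022-05-02
→ 2022-05-02 19:15 ESZ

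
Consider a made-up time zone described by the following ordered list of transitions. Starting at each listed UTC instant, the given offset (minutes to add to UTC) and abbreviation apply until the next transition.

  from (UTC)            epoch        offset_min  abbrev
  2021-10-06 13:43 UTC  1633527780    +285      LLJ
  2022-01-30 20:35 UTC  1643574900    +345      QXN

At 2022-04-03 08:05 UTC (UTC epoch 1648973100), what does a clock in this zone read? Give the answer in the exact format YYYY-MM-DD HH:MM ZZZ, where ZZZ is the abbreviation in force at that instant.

2022-04-03 13:50 QXN

Query: 2022-04-03 08:05 UTC
Rule 2/2 (QXN, +05:45): 2022-01-30 20:35 UTC ≤ query < +∞
8·60 + 5 + 345 = 830 min
830 = 0·1440 + 830; 830 = 13·60 + 50 → 13:50, same day
→ 2022-04-03 13:50 QXN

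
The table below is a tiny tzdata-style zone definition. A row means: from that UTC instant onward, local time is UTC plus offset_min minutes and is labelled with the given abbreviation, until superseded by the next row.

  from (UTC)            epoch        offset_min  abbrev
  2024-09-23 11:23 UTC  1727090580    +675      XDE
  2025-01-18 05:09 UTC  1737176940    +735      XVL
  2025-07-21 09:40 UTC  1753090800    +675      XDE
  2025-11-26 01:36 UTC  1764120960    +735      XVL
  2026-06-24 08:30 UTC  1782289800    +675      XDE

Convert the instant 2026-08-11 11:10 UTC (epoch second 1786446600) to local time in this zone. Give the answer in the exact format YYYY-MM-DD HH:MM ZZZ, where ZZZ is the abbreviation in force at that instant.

2026-08-11 22:25 XDE

Query: 2026-08-11 11:10 UTC
Rule 5/5 (XDE, +11:15): 2026-06-24 08:30 UTC ≤ query < +∞
11·60 + 10 + 675 = 1345 min
1345 = 0·1440 + 1345; 1345 = 22·60 + 25 → 22:25, same day
→ 2026-08-11 22:25 XDE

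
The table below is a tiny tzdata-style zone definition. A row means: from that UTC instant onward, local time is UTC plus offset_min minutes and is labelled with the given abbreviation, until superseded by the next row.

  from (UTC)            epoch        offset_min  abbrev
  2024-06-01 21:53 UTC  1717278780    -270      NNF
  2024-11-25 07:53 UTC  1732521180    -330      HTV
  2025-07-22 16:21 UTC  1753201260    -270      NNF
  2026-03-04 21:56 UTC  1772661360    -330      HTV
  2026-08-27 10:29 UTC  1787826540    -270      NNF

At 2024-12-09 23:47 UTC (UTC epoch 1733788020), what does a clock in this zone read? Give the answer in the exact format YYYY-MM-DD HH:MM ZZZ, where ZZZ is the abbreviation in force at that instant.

2024-12-09 18:17 HTV

Query: 2024-12-09 23:47 UTC
Rule 2/5 (HTV, -05:30): 2024-11-25 07:53 UTC ≤ query < 2025-07-22 16:21 UTC
23·60 + 47 - 330 = 1097 min
1097 = 0·1440 + 1097; 1097 = 18·60 + 17 → 18:17, same day
→ 2024-12-09 18:17 HTV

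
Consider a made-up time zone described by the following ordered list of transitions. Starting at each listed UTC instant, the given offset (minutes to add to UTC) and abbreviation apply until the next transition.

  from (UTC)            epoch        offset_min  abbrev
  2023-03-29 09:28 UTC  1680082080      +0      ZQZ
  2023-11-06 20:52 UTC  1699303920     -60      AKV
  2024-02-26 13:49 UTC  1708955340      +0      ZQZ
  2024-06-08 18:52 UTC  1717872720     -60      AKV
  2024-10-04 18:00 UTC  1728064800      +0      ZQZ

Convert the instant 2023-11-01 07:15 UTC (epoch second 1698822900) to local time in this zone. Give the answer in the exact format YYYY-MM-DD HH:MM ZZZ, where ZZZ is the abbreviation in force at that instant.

Query: 2023-11-01 07:15 UTC
Rule 1/5 (ZQZ, +00:00): 2023-03-29 09:28 UTC ≤ query < 2023-11-06 20:52 UTC
7·60 + 15 + 0 = 435 min
435 = 0·1440 + 435; 435 = 7·60 + 15 → 07:15, same day
→ 2023-11-01 07:15 ZQZ

2023-11-01 07:15 ZQZ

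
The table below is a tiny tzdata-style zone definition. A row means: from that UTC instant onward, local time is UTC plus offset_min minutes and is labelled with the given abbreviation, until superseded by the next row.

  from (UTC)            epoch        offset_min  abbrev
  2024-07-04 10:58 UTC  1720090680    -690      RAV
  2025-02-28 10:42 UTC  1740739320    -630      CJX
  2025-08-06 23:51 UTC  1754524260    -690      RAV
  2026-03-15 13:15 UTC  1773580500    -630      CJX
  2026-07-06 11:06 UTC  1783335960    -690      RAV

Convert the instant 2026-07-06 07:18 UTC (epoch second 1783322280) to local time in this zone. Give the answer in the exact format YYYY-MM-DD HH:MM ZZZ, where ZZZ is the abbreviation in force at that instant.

Query: 2026-07-06 07:18 UTC
Rule 4/5 (CJX, -10:30): 2026-03-15 13:15 UTC ≤ query < 2026-07-06 11:06 UTC
7·60 + 18 - 630 = -192 min
-192 = -1·1440 + 1248; 1248 = 20·60 + 48 → 20:48, 2026-07-06 - 1 day = 2026-07-05
→ 2026-07-05 20:48 CJX

2026-07-05 20:48 CJX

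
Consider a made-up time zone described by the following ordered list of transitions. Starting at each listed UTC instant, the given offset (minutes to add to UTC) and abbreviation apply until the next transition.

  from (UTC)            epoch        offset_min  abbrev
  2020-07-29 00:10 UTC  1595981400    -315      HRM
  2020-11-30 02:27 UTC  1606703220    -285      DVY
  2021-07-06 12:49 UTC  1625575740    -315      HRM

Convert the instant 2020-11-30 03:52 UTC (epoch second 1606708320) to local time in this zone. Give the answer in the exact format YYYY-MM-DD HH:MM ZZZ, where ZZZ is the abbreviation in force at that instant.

2020-11-29 23:07 DVY

Query: 2020-11-30 03:52 UTC
Rule 2/3 (DVY, -04:45): 2020-11-30 02:27 UTC ≤ query < 2021-07-06 12:49 UTC
3·60 + 52 - 285 = -53 min
-53 = -1·1440 + 1387; 1387 = 23·60 + 7 → 23:07, 2020-11-30 - 1 day = 2020-11-29
→ 2020-11-29 23:07 DVY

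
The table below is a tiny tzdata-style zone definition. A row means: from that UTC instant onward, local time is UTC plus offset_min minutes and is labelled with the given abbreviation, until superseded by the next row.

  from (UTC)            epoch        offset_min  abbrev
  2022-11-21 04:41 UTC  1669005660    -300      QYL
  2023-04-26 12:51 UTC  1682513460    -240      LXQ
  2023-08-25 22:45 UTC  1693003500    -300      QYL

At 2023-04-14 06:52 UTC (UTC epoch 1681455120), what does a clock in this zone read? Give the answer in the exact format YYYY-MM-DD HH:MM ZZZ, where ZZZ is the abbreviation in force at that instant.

Query: 2023-04-14 06:52 UTC
Rule 1/3 (QYL, -05:00): 2022-11-21 04:41 UTC ≤ query < 2023-04-26 12:51 UTC
6·60 + 52 - 300 = 112 min
112 = 0·1440 + 112; 112 = 1·60 + 52 → 01:52, same day
→ 2023-04-14 01:52 QYL

2023-04-14 01:52 QYL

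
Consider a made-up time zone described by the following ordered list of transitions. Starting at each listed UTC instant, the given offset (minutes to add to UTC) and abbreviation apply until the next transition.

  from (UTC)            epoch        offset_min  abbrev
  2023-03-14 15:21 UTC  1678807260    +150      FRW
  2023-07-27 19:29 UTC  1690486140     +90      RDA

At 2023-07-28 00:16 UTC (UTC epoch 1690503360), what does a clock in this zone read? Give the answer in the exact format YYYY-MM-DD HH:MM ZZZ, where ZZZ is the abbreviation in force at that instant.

Query: 2023-07-28 00:16 UTC
Rule 2/2 (RDA, +01:30): 2023-07-27 19:29 UTC ≤ query < +∞
0·60 + 16 + 90 = 106 min
106 = 0·1440 + 106; 106 = 1·60 + 46 → 01:46, same day
→ 2023-07-28 01:46 RDA

2023-07-28 01:46 RDA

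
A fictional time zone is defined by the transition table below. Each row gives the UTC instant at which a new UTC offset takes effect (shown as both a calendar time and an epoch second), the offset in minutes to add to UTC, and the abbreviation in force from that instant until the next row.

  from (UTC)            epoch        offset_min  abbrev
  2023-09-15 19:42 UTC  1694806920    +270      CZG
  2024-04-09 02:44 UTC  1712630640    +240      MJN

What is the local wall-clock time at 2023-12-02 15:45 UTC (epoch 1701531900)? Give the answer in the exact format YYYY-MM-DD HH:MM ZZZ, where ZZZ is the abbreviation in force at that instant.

2023-12-02 20:15 CZG

Query: 2023-12-02 15:45 UTC
Rule 1/2 (CZG, +04:30): 2023-09-15 19:42 UTC ≤ query < 2024-04-09 02:44 UTC
15·60 + 45 + 270 = 1215 min
1215 = 0·1440 + 1215; 1215 = 20·60 + 15 → 20:15, same day
→ 2023-12-02 20:15 CZG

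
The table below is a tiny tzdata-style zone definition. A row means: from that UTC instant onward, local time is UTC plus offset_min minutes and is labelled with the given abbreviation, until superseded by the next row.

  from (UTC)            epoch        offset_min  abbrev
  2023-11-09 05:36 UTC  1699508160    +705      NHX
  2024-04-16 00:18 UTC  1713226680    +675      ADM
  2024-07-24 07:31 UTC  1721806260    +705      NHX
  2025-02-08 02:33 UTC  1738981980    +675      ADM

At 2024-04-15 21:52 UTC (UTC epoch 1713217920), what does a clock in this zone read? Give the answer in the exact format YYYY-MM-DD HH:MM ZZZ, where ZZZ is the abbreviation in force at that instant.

Query: 2024-04-15 21:52 UTC
Rule 1/4 (NHX, +11:45): 2023-11-09 05:36 UTC ≤ query < 2024-04-16 00:18 UTC
21·60 + 52 + 705 = 2017 min
2017 = 1·1440 + 577; 577 = 9·60 + 37 → 09:37, 2024-04-15 + 1 day = 2024-04-16
→ 2024-04-16 09:37 NHX

2024-04-16 09:37 NHX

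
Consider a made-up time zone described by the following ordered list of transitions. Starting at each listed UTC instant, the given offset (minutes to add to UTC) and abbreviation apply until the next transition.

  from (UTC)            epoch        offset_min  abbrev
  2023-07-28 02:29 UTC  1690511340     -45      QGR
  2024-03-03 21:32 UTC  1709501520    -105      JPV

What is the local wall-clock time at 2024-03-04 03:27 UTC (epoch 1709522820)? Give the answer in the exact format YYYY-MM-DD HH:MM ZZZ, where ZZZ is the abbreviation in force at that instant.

2024-03-04 01:42 JPV

Query: 2024-03-04 03:27 UTC
Rule 2/2 (JPV, -01:45): 2024-03-03 21:32 UTC ≤ query < +∞
3·60 + 27 - 105 = 102 min
102 = 0·1440 + 102; 102 = 1·60 + 42 → 01:42, same day
→ 2024-03-04 01:42 JPV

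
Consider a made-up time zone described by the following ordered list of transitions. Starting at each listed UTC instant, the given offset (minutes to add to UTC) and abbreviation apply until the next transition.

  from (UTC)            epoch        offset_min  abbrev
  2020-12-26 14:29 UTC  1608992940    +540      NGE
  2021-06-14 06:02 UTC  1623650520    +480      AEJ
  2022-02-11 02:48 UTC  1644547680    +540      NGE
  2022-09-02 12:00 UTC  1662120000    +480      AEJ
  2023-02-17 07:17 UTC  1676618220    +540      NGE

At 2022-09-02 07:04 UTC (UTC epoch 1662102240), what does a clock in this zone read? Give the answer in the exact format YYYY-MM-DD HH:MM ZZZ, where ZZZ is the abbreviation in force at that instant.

2022-09-02 16:04 NGE

Query: 2022-09-02 07:04 UTC
Rule 3/5 (NGE, +09:00): 2022-02-11 02:48 UTC ≤ query < 2022-09-02 12:00 UTC
7·60 + 4 + 540 = 964 min
964 = 0·1440 + 964; 964 = 16·60 + 4 → 16:04, same day
→ 2022-09-02 16:04 NGE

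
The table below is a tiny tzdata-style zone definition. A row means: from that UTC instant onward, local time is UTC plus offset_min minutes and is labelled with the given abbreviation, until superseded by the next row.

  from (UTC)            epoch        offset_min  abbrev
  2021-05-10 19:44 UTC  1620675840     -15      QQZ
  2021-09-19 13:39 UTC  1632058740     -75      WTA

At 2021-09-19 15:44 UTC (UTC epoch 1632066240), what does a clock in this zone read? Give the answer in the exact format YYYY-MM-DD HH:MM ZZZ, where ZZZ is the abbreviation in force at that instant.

2021-09-19 14:29 WTA

Query: 2021-09-19 15:44 UTC
Rule 2/2 (WTA, -01:15): 2021-09-19 13:39 UTC ≤ query < +∞
15·60 + 44 - 75 = 869 min
869 = 0·1440 + 869; 869 = 14·60 + 29 → 14:29, same day
→ 2021-09-19 14:29 WTA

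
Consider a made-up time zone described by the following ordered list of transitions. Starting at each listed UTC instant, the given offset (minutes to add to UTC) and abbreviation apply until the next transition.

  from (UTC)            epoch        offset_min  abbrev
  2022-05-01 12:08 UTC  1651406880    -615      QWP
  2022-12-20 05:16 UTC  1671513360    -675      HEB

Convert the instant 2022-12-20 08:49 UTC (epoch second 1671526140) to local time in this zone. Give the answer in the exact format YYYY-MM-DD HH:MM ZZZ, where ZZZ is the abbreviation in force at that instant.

2022-12-19 21:34 HEB

Query: 2022-12-20 08:49 UTC
Rule 2/2 (HEB, -11:15): 2022-12-20 05:16 UTC ≤ query < +∞
8·60 + 49 - 675 = -146 min
-146 = -1·1440 + 1294; 1294 = 21·60 + 34 → 21:34, 2022-12-20 - 1 day = 2022-12-19
→ 2022-12-19 21:34 HEB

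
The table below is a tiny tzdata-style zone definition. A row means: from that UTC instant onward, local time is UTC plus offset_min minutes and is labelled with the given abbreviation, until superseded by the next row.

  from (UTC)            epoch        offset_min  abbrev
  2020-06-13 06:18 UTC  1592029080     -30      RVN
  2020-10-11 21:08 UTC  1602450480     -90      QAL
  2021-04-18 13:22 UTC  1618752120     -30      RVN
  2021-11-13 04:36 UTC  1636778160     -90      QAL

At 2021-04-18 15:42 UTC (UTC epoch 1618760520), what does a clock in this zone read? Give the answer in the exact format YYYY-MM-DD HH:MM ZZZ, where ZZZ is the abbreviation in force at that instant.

2021-04-18 15:12 RVN

Query: 2021-04-18 15:42 UTC
Rule 3/4 (RVN, -00:30): 2021-04-18 13:22 UTC ≤ query < 2021-11-13 04:36 UTC
15·60 + 42 - 30 = 912 min
912 = 0·1440 + 912; 912 = 15·60 + 12 → 15:12, same day
→ 2021-04-18 15:12 RVN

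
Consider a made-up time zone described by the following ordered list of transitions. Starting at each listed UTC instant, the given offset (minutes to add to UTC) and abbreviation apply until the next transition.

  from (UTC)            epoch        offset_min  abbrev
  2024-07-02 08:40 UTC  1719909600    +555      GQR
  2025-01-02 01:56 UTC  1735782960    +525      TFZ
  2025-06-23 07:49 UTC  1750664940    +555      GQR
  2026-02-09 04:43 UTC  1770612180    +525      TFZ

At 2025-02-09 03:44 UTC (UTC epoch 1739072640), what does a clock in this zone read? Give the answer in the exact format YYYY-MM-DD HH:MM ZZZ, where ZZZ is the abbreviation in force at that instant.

Query: 2025-02-09 03:44 UTC
Rule 2/4 (TFZ, +08:45): 2025-01-02 01:56 UTC ≤ query < 2025-06-23 07:49 UTC
3·60 + 44 + 525 = 749 min
749 = 0·1440 + 749; 749 = 12·60 + 29 → 12:29, same day
→ 2025-02-09 12:29 TFZ

2025-02-09 12:29 TFZ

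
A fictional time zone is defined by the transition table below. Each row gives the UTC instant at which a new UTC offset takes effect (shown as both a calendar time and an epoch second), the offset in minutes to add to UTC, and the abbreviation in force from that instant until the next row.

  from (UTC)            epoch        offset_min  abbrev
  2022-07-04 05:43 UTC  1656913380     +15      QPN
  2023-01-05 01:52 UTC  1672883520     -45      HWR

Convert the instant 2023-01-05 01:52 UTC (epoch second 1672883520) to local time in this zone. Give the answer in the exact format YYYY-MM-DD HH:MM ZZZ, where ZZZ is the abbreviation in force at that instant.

2023-01-05 01:07 HWR

Query: 2023-01-05 01:52 UTC
Rule 2/2 (HWR, -00:45): 2023-01-05 01:52 UTC ≤ query < +∞
1·60 + 52 - 45 = 67 min
67 = 0·1440 + 67; 67 = 1·60 + 7 → 01:07, same day
→ 2023-01-05 01:07 HWR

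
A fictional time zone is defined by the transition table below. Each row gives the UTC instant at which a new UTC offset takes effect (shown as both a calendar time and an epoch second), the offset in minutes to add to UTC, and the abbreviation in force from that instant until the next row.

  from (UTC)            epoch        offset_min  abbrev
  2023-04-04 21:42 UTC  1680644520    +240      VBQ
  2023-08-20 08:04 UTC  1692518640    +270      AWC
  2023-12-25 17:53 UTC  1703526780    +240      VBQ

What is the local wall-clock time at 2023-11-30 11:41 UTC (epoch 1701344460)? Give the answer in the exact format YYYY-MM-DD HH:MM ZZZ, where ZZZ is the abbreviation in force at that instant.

2023-11-30 16:11 AWC

Query: 2023-11-30 11:41 UTC
Rule 2/3 (AWC, +04:30): 2023-08-20 08:04 UTC ≤ query < 2023-12-25 17:53 UTC
11·60 + 41 + 270 = 971 min
971 = 0·1440 + 971; 971 = 16·60 + 11 → 16:11, same day
→ 2023-11-30 16:11 AWC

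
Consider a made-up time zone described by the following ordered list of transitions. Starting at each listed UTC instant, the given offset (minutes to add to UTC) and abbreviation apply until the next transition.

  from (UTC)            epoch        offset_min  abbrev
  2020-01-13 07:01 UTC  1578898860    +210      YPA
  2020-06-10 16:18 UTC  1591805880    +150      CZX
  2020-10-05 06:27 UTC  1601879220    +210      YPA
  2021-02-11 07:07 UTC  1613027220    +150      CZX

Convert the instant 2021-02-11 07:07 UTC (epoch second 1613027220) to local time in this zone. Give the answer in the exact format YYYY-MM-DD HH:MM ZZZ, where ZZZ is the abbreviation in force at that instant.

2021-02-11 09:37 CZX

Query: 2021-02-11 07:07 UTC
Rule 4/4 (CZX, +02:30): 2021-02-11 07:07 UTC ≤ query < +∞
7·60 + 7 + 150 = 577 min
577 = 0·1440 + 577; 577 = 9·60 + 37 → 09:37, same day
→ 2021-02-11 09:37 CZX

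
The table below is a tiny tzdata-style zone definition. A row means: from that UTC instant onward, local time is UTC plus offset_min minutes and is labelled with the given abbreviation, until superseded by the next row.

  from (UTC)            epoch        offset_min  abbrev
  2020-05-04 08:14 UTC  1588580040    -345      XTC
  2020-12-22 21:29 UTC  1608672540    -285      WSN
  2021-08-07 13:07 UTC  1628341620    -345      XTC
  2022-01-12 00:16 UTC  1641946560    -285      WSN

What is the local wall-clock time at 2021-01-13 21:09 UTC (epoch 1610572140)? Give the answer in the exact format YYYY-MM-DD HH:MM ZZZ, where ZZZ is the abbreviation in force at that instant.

Query: 2021-01-13 21:09 UTC
Rule 2/4 (WSN, -04:45): 2020-12-22 21:29 UTC ≤ query < 2021-08-07 13:07 UTC
21·60 + 9 - 285 = 984 min
984 = 0·1440 + 984; 984 = 16·60 + 24 → 16:24, same day
→ 2021-01-13 16:24 WSN

2021-01-13 16:24 WSN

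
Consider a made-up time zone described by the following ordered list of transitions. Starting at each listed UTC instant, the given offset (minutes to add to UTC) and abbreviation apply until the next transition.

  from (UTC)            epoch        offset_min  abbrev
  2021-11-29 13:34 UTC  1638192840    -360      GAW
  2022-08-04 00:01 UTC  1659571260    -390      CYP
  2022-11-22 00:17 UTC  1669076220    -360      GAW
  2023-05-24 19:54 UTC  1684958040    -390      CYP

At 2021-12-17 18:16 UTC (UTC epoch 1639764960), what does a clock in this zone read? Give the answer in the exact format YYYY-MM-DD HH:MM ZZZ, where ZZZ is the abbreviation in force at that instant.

Query: 2021-12-17 18:16 UTC
Rule 1/4 (GAW, -06:00): 2021-11-29 13:34 UTC ≤ query < 2022-08-04 00:01 UTC
18·60 + 16 - 360 = 736 min
736 = 0·1440 + 736; 736 = 12·60 + 16 → 12:16, same day
→ 2021-12-17 12:16 GAW

2021-12-17 12:16 GAW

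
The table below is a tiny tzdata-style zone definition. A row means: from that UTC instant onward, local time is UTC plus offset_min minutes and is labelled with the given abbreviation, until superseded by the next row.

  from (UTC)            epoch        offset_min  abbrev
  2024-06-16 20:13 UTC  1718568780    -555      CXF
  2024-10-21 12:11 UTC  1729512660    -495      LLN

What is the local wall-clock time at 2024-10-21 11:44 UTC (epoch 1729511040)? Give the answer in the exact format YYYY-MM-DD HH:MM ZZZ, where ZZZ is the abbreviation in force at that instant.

Query: 2024-10-21 11:44 UTC
Rule 1/2 (CXF, -09:15): 2024-06-16 20:13 UTC ≤ query < 2024-10-21 12:11 UTC
11·60 + 44 - 555 = 149 min
149 = 0·1440 + 149; 149 = 2·60 + 29 → 02:29, same day
→ 2024-10-21 02:29 CXF

2024-10-21 02:29 CXF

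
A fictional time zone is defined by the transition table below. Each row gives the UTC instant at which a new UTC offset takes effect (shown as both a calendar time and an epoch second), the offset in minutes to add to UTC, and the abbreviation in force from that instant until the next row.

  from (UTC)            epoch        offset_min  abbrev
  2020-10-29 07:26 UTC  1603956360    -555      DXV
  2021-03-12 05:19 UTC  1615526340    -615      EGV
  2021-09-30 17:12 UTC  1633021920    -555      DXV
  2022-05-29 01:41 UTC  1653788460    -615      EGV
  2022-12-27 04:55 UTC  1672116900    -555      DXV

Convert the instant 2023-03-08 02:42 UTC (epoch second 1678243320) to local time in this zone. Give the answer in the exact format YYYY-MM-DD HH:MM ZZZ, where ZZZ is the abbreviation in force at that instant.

Query: 2023-03-08 02:42 UTC
Rule 5/5 (DXV, -09:15): 2022-12-27 04:55 UTC ≤ query < +∞
2·60 + 42 - 555 = -393 min
-393 = -1·1440 + 1047; 1047 = 17·60 + 27 → 17:27, 2023-03-08 - 1 day = 2023-03-07
→ 2023-03-07 17:27 DXV

2023-03-07 17:27 DXV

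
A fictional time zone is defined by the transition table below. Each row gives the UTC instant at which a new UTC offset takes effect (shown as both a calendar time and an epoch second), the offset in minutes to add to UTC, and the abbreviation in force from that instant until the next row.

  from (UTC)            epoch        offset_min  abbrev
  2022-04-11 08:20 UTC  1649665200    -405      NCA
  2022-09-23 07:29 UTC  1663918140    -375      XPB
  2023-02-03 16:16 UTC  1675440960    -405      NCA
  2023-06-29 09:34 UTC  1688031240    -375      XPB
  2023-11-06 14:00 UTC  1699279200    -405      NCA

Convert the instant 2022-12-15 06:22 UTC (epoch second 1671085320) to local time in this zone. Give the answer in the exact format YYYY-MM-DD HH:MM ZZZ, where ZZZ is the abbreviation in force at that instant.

Query: 2022-12-15 06:22 UTC
Rule 2/5 (XPB, -06:15): 2022-09-23 07:29 UTC ≤ query < 2023-02-03 16:16 UTC
6·60 + 22 - 375 = 7 min
7 = 0·1440 + 7; 7 = 0·60 + 7 → 00:07, same day
→ 2022-12-15 00:07 XPB

2022-12-15 00:07 XPB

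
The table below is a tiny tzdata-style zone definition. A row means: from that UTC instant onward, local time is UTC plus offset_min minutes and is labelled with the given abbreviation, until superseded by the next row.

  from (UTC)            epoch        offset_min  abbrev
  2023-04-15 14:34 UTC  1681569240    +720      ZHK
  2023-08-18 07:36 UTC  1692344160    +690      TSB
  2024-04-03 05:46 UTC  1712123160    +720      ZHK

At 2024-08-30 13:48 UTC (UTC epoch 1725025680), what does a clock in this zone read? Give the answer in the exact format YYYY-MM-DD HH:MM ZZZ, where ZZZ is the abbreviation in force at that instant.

2024-08-31 01:48 ZHK

Query: 2024-08-30 13:48 UTC
Rule 3/3 (ZHK, +12:00): 2024-04-03 05:46 UTC ≤ query < +∞
13·60 + 48 + 720 = 1548 min
1548 = 1·1440 + 108; 108 = 1·60 + 48 → 01:48, 2024-08-30 + 1 day = 2024-08-31
→ 2024-08-31 01:48 ZHK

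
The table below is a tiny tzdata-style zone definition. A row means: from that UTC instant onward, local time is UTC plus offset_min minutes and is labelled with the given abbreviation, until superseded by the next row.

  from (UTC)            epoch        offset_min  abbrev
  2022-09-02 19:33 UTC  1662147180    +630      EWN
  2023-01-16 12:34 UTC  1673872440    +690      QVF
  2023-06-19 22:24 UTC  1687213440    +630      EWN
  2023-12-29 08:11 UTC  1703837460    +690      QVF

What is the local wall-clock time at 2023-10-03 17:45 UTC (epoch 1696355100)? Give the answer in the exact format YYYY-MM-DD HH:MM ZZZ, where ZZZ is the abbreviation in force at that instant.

Query: 2023-10-03 17:45 UTC
Rule 3/4 (EWN, +10:30): 2023-06-19 22:24 UTC ≤ query < 2023-12-29 08:11 UTC
17·60 + 45 + 630 = 1695 min
1695 = 1·1440 + 255; 255 = 4·60 + 15 → 04:15, 2023-10-03 + 1 day = 2023-10-04
→ 2023-10-04 04:15 EWN

2023-10-04 04:15 EWN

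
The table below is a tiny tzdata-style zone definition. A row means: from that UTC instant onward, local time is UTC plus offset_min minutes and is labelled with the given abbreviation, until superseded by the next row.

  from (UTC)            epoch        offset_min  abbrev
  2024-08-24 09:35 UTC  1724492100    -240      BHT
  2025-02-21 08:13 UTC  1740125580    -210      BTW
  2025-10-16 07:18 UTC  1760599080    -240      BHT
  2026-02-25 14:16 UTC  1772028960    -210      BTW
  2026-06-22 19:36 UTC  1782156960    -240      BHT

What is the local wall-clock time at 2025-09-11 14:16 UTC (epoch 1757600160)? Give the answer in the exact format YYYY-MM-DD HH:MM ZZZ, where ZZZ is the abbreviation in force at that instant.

2025-09-11 10:46 BTW

Query: 2025-09-11 14:16 UTC
Rule 2/5 (BTW, -03:30): 2025-02-21 08:13 UTC ≤ query < 2025-10-16 07:18 UTC
14·60 + 16 - 210 = 646 min
646 = 0·1440 + 646; 646 = 10·60 + 46 → 10:46, same day
→ 2025-09-11 10:46 BTW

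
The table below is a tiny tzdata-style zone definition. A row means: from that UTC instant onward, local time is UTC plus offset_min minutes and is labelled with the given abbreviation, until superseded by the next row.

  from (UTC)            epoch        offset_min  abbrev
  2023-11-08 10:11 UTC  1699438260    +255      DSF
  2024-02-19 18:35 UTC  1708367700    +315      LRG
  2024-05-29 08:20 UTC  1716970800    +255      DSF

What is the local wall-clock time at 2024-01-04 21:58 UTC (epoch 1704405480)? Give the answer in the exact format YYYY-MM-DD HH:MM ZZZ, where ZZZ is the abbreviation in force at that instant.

Query: 2024-01-04 21:58 UTC
Rule 1/3 (DSF, +04:15): 2023-11-08 10:11 UTC ≤ query < 2024-02-19 18:35 UTC
21·60 + 58 + 255 = 1573 min
1573 = 1·1440 + 133; 133 = 2·60 + 13 → 02:13, 2024-01-04 + 1 day = 2024-01-05
→ 2024-01-05 02:13 DSF

2024-01-05 02:13 DSF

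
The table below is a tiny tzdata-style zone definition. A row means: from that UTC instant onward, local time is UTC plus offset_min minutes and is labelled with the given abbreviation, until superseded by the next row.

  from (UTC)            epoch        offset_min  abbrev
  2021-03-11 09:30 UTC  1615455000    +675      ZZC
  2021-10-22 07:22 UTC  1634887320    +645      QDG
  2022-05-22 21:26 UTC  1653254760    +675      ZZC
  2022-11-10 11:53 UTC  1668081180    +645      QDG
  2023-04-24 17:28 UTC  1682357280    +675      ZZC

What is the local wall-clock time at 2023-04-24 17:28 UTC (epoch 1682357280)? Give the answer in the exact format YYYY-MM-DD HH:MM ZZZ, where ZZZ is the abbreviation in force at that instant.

2023-04-25 04:43 ZZC

Query: 2023-04-24 17:28 UTC
Rule 5/5 (ZZC, +11:15): 2023-04-24 17:28 UTC ≤ query < +∞
17·60 + 28 + 675 = 1723 min
1723 = 1·1440 + 283; 283 = 4·60 + 43 → 04:43, 2023-04-24 + 1 day = 2023-04-25
→ 2023-04-25 04:43 ZZC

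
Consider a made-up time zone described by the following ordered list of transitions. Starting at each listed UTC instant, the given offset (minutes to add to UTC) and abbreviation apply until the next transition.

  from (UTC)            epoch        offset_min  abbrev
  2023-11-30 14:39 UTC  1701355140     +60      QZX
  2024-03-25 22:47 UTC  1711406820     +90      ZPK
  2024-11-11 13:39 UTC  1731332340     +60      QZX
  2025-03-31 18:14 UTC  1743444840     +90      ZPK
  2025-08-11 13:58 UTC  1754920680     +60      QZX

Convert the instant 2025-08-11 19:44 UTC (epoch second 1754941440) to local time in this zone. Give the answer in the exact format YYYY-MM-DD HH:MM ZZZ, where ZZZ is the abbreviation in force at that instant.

2025-08-11 20:44 QZX

Query: 2025-08-11 19:44 UTC
Rule 5/5 (QZX, +01:00): 2025-08-11 13:58 UTC ≤ query < +∞
19·60 + 44 + 60 = 1244 min
1244 = 0·1440 + 1244; 1244 = 20·60 + 44 → 20:44, same day
→ 2025-08-11 20:44 QZX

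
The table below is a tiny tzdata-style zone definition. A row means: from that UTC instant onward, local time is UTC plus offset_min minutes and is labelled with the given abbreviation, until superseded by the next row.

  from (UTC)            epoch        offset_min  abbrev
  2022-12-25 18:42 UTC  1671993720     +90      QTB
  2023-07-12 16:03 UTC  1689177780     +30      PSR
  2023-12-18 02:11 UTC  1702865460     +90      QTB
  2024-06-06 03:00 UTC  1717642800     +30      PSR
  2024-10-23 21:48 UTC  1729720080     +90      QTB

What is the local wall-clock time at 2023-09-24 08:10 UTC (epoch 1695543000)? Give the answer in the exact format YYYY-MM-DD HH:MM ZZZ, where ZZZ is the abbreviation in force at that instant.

Query: 2023-09-24 08:10 UTC
Rule 2/5 (PSR, +00:30): 2023-07-12 16:03 UTC ≤ query < 2023-12-18 02:11 UTC
8·60 + 10 + 30 = 520 min
520 = 0·1440 + 520; 520 = 8·60 + 40 → 08:40, same day
→ 2023-09-24 08:40 PSR

2023-09-24 08:40 PSR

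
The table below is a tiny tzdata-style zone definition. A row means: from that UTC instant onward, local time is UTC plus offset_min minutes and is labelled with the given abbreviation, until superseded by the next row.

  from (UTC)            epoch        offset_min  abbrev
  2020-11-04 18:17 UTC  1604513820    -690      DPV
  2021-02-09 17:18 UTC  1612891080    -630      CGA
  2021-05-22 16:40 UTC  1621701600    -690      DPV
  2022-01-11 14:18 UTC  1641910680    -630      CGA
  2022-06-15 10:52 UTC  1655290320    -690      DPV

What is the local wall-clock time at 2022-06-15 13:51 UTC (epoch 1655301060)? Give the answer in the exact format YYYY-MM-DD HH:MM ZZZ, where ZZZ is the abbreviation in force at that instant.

Query: 2022-06-15 13:51 UTC
Rule 5/5 (DPV, -11:30): 2022-06-15 10:52 UTC ≤ query < +∞
13·60 + 51 - 690 = 141 min
141 = 0·1440 + 141; 141 = 2·60 + 21 → 02:21, same day
→ 2022-06-15 02:21 DPV

2022-06-15 02:21 DPV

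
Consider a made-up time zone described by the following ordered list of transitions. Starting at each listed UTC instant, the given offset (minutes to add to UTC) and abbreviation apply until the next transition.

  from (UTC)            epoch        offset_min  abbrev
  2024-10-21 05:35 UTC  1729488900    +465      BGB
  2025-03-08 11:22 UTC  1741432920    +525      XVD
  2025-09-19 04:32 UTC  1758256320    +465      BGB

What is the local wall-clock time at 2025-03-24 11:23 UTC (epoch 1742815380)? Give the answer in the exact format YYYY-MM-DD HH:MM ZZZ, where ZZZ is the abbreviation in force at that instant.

2025-03-24 20:08 XVD

Query: 2025-03-24 11:23 UTC
Rule 2/3 (XVD, +08:45): 2025-03-08 11:22 UTC ≤ query < 2025-09-19 04:32 UTC
11·60 + 23 + 525 = 1208 min
1208 = 0·1440 + 1208; 1208 = 20·60 + 8 → 20:08, same day
→ 2025-03-24 20:08 XVD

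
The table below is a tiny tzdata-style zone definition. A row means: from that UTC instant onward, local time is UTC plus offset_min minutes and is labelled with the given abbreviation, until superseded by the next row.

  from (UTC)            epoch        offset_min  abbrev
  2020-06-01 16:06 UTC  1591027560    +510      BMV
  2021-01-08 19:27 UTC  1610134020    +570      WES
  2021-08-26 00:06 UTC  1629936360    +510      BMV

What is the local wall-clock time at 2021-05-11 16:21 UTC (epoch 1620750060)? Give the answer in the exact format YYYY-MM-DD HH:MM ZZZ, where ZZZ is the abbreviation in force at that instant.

Query: 2021-05-11 16:21 UTC
Rule 2/3 (WES, +09:30): 2021-01-08 19:27 UTC ≤ query < 2021-08-26 00:06 UTC
16·60 + 21 + 570 = 1551 min
1551 = 1·1440 + 111; 111 = 1·60 + 51 → 01:51, 2021-05-11 + 1 day = 2021-05-12
→ 2021-05-12 01:51 WES

2021-05-12 01:51 WES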